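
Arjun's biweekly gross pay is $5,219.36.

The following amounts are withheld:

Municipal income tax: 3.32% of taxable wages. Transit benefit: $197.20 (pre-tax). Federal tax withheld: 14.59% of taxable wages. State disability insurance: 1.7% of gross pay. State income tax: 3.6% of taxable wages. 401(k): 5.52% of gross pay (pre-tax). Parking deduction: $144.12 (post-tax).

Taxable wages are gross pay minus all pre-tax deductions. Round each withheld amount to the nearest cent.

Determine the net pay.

$3,482.90

Transit benefit: $197.20
401(k): $5,219.36 × 0.0552 = $288.11
Pre-tax total = $197.20 + $288.11 = $485.31
Taxable wages = $5,219.36 − $485.31 = $4,734.05
State income tax: $4,734.05 × 0.036 = $170.43
Municipal income tax: $4,734.05 × 0.0332 = $157.17
Federal tax withheld: $4,734.05 × 0.1459 = $690.70
State disability insurance: $5,219.36 × 0.017 = $88.73
Parking deduction: $144.12
Total deductions = $197.20 + $288.11 + $170.43 + $157.17 + $690.70 + $88.73 + $144.12 = $1,736.46
Net pay = $5,219.36 − $1,736.46 = $3,482.90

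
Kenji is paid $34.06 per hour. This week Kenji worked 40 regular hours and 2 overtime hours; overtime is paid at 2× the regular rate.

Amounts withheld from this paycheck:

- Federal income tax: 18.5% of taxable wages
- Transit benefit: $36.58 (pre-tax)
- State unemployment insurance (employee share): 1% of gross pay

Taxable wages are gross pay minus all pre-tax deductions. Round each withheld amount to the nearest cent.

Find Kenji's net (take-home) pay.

$1,176.59

Regular pay: 40 × $34.06 = $1,362.40
Overtime pay: 2 × $34.06 × 2 = $136.24
Gross pay = $1,362.40 + $136.24 = $1,498.64
Transit benefit: $36.58
Taxable wages = $1,498.64 − $36.58 = $1,462.06
Federal income tax: $1,462.06 × 0.185 = $270.48
State unemployment insurance (employee share): $1,498.64 × 0.01 = $14.99
Total deductions = $36.58 + $270.48 + $14.99 = $322.05
Net pay = $1,498.64 − $322.05 = $1,176.59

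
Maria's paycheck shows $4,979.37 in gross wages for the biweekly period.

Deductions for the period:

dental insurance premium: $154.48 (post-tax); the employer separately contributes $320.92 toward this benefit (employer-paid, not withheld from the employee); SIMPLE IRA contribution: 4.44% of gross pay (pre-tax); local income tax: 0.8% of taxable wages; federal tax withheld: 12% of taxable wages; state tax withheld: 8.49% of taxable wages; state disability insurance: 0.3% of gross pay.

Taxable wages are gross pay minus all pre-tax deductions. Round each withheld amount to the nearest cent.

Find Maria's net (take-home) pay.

$3,575.83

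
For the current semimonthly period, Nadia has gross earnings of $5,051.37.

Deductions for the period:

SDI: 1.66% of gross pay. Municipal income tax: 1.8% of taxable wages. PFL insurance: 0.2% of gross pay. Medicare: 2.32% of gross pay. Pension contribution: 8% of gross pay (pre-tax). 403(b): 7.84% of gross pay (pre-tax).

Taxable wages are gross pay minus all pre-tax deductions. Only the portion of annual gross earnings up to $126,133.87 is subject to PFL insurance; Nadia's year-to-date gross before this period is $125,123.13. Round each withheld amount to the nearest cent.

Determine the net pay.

403(b): $5,051.37 × 0.0784 = $396.03
Pension contribution: $5,051.37 × 0.08 = $404.11
Pre-tax total = $396.03 + $404.11 = $800.14
Taxable wages = $5,051.37 − $800.14 = $4,251.23
Municipal income tax: $4,251.23 × 0.018 = $76.52
PFL insurance: only $126,133.87 − $125,123.13 = $1,010.74 of this check is subject → $1,010.74 × 0.002 = $2.02
Medicare: $5,051.37 × 0.0232 = $117.19
SDI: $5,051.37 × 0.0166 = $83.85
Total deductions = $396.03 + $404.11 + $76.52 + $2.02 + $117.19 + $83.85 = $1,079.72
Net pay = $5,051.37 − $1,079.72 = $3,971.65

$3,971.65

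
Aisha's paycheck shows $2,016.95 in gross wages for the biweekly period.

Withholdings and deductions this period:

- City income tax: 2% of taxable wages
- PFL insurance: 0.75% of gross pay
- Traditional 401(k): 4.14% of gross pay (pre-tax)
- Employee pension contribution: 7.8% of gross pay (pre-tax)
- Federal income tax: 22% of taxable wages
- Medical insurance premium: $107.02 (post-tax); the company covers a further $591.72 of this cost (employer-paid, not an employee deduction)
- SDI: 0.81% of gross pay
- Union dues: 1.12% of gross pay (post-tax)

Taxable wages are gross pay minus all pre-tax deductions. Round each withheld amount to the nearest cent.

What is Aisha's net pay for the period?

Traditional 401(k): $2,016.95 × 0.0414 = $83.50
Employee pension contribution: $2,016.95 × 0.078 = $157.32
Pre-tax total = $83.50 + $157.32 = $240.82
Taxable wages = $2,016.95 − $240.82 = $1,776.13
Federal income tax: $1,776.13 × 0.22 = $390.75
City income tax: $1,776.13 × 0.02 = $35.52
SDI: $2,016.95 × 0.0081 = $16.34
PFL insurance: $2,016.95 × 0.0075 = $15.13
Union dues: $2,016.95 × 0.0112 = $22.59
Medical insurance premium: $107.02
(Employer's $591.72 toward medical insurance premium is not withheld from the employee.)
Total deductions = $83.50 + $157.32 + $390.75 + $35.52 + $16.34 + $15.13 + $22.59 + $107.02 = $828.17
Net pay = $2,016.95 − $828.17 = $1,188.78

$1,188.78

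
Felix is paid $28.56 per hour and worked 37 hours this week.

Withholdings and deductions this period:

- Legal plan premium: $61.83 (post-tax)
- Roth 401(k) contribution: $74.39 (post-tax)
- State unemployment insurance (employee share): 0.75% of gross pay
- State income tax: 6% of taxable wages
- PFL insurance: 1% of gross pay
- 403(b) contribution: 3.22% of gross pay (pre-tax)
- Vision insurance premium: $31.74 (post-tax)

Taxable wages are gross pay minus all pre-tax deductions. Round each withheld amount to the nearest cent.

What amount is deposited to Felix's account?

Gross pay: 37 × $28.56 = $1,056.72
403(b) contribution: $1,056.72 × 0.0322 = $34.03
Taxable wages = $1,056.72 − $34.03 = $1,022.69
State income tax: $1,022.69 × 0.06 = $61.36
State unemployment insurance (employee share): $1,056.72 × 0.0075 = $7.93
PFL insurance: $1,056.72 × 0.01 = $10.57
Legal plan premium: $61.83
Roth 401(k) contribution: $74.39
Vision insurance premium: $31.74
Total deductions = $34.03 + $61.36 + $7.93 + $10.57 + $61.83 + $74.39 + $31.74 = $281.85
Net pay = $1,056.72 − $281.85 = $774.87

$774.87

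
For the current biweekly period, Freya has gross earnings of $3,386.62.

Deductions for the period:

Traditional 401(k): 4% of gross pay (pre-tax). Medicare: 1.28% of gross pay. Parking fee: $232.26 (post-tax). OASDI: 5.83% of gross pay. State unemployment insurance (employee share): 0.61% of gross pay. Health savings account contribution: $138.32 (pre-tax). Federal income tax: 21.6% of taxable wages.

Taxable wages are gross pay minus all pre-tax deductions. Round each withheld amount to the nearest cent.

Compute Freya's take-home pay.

$1,946.76

Health savings account contribution: $138.32
Traditional 401(k): $3,386.62 × 0.04 = $135.46
Pre-tax total = $138.32 + $135.46 = $273.78
Taxable wages = $3,386.62 − $273.78 = $3,112.84
Federal income tax: $3,112.84 × 0.216 = $672.37
OASDI: $3,386.62 × 0.0583 = $197.44
State unemployment insurance (employee share): $3,386.62 × 0.0061 = $20.66
Medicare: $3,386.62 × 0.0128 = $43.35
Parking fee: $232.26
Total deductions = $138.32 + $135.46 + $672.37 + $197.44 + $20.66 + $43.35 + $232.26 = $1,439.86
Net pay = $3,386.62 − $1,439.86 = $1,946.76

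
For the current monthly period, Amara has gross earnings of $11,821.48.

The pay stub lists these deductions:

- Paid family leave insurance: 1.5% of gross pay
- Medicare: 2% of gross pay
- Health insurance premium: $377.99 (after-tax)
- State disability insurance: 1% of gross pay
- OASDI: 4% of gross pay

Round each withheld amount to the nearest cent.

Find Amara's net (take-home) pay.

Paid family leave insurance: $11,821.48 × 0.015 = $177.32
State disability insurance: $11,821.48 × 0.01 = $118.21
OASDI: $11,821.48 × 0.04 = $472.86
Medicare: $11,821.48 × 0.02 = $236.43
Health insurance premium: $377.99
Total deductions = $177.32 + $118.21 + $472.86 + $236.43 + $377.99 = $1,382.81
Net pay = $11,821.48 − $1,382.81 = $10,438.67

$10,438.67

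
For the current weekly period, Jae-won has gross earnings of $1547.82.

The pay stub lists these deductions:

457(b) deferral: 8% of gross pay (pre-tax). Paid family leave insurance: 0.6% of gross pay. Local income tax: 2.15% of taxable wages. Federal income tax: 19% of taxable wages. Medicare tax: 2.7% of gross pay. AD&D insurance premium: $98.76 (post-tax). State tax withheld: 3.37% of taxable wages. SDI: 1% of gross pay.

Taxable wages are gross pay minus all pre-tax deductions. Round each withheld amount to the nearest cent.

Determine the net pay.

$909.50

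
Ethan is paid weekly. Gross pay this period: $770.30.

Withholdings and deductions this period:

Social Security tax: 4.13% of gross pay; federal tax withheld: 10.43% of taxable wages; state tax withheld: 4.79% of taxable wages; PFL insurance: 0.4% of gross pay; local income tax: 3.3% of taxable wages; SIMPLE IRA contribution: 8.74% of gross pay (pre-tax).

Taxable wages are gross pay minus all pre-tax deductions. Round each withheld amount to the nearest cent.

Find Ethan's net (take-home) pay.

$537.90

SIMPLE IRA contribution: $770.30 × 0.0874 = $67.32
Taxable wages = $770.30 − $67.32 = $702.98
Federal tax withheld: $702.98 × 0.1043 = $73.32
State tax withheld: $702.98 × 0.0479 = $33.67
Local income tax: $702.98 × 0.033 = $23.20
Social Security tax: $770.30 × 0.0413 = $31.81
PFL insurance: $770.30 × 0.004 = $3.08
Total deductions = $67.32 + $73.32 + $33.67 + $23.20 + $31.81 + $3.08 = $232.40
Net pay = $770.30 − $232.40 = $537.90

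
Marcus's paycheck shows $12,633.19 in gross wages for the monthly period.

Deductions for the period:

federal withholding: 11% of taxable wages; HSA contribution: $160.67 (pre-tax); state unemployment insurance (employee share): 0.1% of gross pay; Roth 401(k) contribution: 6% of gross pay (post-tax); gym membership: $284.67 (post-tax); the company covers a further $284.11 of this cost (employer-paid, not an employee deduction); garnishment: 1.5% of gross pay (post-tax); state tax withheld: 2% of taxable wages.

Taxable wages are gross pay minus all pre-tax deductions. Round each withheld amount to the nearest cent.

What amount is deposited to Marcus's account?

$9,606.30

HSA contribution: $160.67
Taxable wages = $12,633.19 − $160.67 = $12,472.52
Federal withholding: $12,472.52 × 0.11 = $1,371.98
State tax withheld: $12,472.52 × 0.02 = $249.45
State unemployment insurance (employee share): $12,633.19 × 0.001 = $12.63
Gym membership: $284.67
Garnishment: $12,633.19 × 0.015 = $189.50
Roth 401(k) contribution: $12,633.19 × 0.06 = $757.99
(Employer's $284.11 toward gym membership is not withheld from the employee.)
Total deductions = $160.67 + $1,371.98 + $249.45 + $12.63 + $284.67 + $189.50 + $757.99 = $3,026.89
Net pay = $12,633.19 − $3,026.89 = $9,606.30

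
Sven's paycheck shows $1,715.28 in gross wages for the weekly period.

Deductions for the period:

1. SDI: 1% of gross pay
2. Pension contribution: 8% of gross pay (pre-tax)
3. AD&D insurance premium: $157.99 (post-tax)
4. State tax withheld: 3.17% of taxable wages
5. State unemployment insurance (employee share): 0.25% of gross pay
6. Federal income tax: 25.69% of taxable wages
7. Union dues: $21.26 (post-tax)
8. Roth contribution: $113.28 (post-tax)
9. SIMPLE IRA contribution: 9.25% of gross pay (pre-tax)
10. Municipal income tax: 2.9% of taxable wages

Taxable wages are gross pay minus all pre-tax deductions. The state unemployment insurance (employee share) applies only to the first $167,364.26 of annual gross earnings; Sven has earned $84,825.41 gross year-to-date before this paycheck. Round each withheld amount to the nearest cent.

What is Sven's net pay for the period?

SIMPLE IRA contribution: $1,715.28 × 0.0925 = $158.66
Pension contribution: $1,715.28 × 0.08 = $137.22
Pre-tax total = $158.66 + $137.22 = $295.88
Taxable wages = $1,715.28 − $295.88 = $1,419.40
Federal income tax: $1,419.40 × 0.2569 = $364.64
Municipal income tax: $1,419.40 × 0.029 = $41.16
State tax withheld: $1,419.40 × 0.0317 = $44.99
State unemployment insurance (employee share): cap not yet reached, full $1,715.28 is subject → $1,715.28 × 0.0025 = $4.29
SDI: $1,715.28 × 0.01 = $17.15
Roth contribution: $113.28
Union dues: $21.26
AD&D insurance premium: $157.99
Total deductions = $158.66 + $137.22 + $364.64 + $41.16 + $44.99 + $4.29 + $17.15 + $113.28 + $21.26 + $157.99 = $1,060.64
Net pay = $1,715.28 − $1,060.64 = $654.64

$654.64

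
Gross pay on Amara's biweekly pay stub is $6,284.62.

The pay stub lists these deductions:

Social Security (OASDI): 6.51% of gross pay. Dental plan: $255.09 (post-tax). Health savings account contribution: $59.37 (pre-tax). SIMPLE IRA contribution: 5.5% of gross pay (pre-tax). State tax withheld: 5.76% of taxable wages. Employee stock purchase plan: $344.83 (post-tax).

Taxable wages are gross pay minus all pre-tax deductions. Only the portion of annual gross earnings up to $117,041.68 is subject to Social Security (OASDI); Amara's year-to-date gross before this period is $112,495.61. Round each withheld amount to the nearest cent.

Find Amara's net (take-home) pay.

SIMPLE IRA contribution: $6,284.62 × 0.055 = $345.65
Health savings account contribution: $59.37
Pre-tax total = $345.65 + $59.37 = $405.02
Taxable wages = $6,284.62 − $405.02 = $5,879.60
State tax withheld: $5,879.60 × 0.0576 = $338.66
Social Security (OASDI): only $117,041.68 − $112,495.61 = $4,546.07 of this check is subject → $4,546.07 × 0.0651 = $295.95
Employee stock purchase plan: $344.83
Dental plan: $255.09
Total deductions = $345.65 + $59.37 + $338.66 + $295.95 + $344.83 + $255.09 = $1,639.55
Net pay = $6,284.62 − $1,639.55 = $4,645.07

$4,645.07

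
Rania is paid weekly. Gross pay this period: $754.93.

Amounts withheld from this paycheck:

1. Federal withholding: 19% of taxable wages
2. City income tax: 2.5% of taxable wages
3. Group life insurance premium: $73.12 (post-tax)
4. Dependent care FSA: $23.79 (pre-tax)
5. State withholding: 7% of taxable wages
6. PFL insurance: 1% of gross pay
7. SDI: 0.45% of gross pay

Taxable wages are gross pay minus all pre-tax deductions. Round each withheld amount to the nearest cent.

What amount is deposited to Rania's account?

Dependent care FSA: $23.79
Taxable wages = $754.93 − $23.79 = $731.14
Federal withholding: $731.14 × 0.19 = $138.92
State withholding: $731.14 × 0.07 = $51.18
City income tax: $731.14 × 0.025 = $18.28
SDI: $754.93 × 0.0045 = $3.40
PFL insurance: $754.93 × 0.01 = $7.55
Group life insurance premium: $73.12
Total deductions = $23.79 + $138.92 + $51.18 + $18.28 + $3.40 + $7.55 + $73.12 = $316.24
Net pay = $754.93 − $316.24 = $438.69

$438.69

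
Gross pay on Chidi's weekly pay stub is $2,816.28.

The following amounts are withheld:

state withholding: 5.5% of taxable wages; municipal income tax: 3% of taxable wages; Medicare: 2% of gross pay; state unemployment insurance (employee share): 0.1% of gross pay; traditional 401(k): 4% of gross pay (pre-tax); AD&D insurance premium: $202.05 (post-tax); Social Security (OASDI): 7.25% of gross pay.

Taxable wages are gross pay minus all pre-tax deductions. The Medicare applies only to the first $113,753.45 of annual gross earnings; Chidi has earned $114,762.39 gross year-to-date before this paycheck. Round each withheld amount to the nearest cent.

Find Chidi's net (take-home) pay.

$2,064.77

Traditional 401(k): $2,816.28 × 0.04 = $112.65
Taxable wages = $2,816.28 − $112.65 = $2,703.63
Municipal income tax: $2,703.63 × 0.03 = $81.11
State withholding: $2,703.63 × 0.055 = $148.70
Medicare: annual cap $113,753.45 already reached (YTD $114,762.39), so $0.00
Social Security (OASDI): $2,816.28 × 0.0725 = $204.18
State unemployment insurance (employee share): $2,816.28 × 0.001 = $2.82
AD&D insurance premium: $202.05
Total deductions = $112.65 + $81.11 + $148.70 + $0.00 + $204.18 + $2.82 + $202.05 = $751.51
Net pay = $2,816.28 − $751.51 = $2,064.77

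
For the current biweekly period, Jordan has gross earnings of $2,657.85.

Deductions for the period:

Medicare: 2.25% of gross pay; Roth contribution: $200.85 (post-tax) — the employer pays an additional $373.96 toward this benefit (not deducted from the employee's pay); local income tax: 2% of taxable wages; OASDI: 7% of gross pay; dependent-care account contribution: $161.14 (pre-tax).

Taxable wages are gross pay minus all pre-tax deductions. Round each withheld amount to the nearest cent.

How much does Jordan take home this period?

Dependent-care account contribution: $161.14
Taxable wages = $2,657.85 − $161.14 = $2,496.71
Local income tax: $2,496.71 × 0.02 = $49.93
Medicare: $2,657.85 × 0.0225 = $59.80
OASDI: $2,657.85 × 0.07 = $186.05
Roth contribution: $200.85
(Employer's $373.96 toward Roth contribution is not withheld from the employee.)
Total deductions = $161.14 + $49.93 + $59.80 + $186.05 + $200.85 = $657.77
Net pay = $2,657.85 − $657.77 = $2,000.08

$2,000.08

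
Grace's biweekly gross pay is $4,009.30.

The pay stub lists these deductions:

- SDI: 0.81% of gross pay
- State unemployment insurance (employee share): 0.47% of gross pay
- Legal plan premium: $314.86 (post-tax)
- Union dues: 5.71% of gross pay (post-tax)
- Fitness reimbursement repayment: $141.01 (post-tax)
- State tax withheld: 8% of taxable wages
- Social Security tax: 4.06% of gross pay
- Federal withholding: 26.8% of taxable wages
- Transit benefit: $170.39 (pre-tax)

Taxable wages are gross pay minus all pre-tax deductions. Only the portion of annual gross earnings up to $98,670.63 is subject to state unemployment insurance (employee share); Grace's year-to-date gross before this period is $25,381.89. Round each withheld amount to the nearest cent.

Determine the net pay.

Transit benefit: $170.39
Taxable wages = $4,009.30 − $170.39 = $3,838.91
State tax withheld: $3,838.91 × 0.08 = $307.11
Federal withholding: $3,838.91 × 0.268 = $1,028.83
SDI: $4,009.30 × 0.0081 = $32.48
Social Security tax: $4,009.30 × 0.0406 = $162.78
State unemployment insurance (employee share): cap not yet reached, full $4,009.30 is subject → $4,009.30 × 0.0047 = $18.84
Union dues: $4,009.30 × 0.0571 = $228.93
Fitness reimbursement repayment: $141.01
Legal plan premium: $314.86
Total deductions = $170.39 + $307.11 + $1,028.83 + $32.48 + $162.78 + $18.84 + $228.93 + $141.01 + $314.86 = $2,405.23
Net pay = $4,009.30 − $2,405.23 = $1,604.07

$1,604.07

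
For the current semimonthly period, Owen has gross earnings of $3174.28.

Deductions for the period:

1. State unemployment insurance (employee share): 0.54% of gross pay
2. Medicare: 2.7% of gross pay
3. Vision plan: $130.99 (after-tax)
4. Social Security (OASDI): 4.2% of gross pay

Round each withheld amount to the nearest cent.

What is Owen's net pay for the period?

Medicare: $3174.28 × 0.027 = $85.71
State unemployment insurance (employee share): $3174.28 × 0.0054 = $17.14
Social Security (OASDI): $3174.28 × 0.042 = $133.32
Vision plan: $130.99
Total deductions = $85.71 + $17.14 + $133.32 + $130.99 = $367.16
Net pay = $3174.28 − $367.16 = $2807.12

$2807.12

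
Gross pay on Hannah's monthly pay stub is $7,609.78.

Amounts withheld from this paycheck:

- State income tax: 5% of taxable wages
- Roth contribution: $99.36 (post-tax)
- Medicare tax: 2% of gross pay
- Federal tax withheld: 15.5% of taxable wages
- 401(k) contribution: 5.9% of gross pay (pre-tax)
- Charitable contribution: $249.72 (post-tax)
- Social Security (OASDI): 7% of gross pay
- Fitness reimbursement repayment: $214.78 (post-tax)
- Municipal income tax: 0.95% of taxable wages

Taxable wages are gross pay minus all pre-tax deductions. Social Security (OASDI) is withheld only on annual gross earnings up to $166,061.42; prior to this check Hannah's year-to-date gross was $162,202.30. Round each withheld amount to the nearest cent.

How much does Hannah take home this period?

$4,638.61

401(k) contribution: $7,609.78 × 0.059 = $448.98
Taxable wages = $7,609.78 − $448.98 = $7,160.80
Municipal income tax: $7,160.80 × 0.0095 = $68.03
Federal tax withheld: $7,160.80 × 0.155 = $1,109.92
State income tax: $7,160.80 × 0.05 = $358.04
Medicare tax: $7,609.78 × 0.02 = $152.20
Social Security (OASDI): only $166,061.42 − $162,202.30 = $3,859.12 of this check is subject → $3,859.12 × 0.07 = $270.14
Charitable contribution: $249.72
Fitness reimbursement repayment: $214.78
Roth contribution: $99.36
Total deductions = $448.98 + $68.03 + $1,109.92 + $358.04 + $152.20 + $270.14 + $249.72 + $214.78 + $99.36 = $2,971.17
Net pay = $7,609.78 − $2,971.17 = $4,638.61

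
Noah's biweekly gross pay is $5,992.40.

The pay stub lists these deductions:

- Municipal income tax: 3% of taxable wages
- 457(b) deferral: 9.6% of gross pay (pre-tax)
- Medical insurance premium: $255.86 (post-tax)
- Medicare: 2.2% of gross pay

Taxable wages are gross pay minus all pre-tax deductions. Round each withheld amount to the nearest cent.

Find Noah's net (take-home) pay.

$4,866.93

457(b) deferral: $5,992.40 × 0.096 = $575.27
Taxable wages = $5,992.40 − $575.27 = $5,417.13
Municipal income tax: $5,417.13 × 0.03 = $162.51
Medicare: $5,992.40 × 0.022 = $131.83
Medical insurance premium: $255.86
Total deductions = $575.27 + $162.51 + $131.83 + $255.86 = $1,125.47
Net pay = $5,992.40 − $1,125.47 = $4,866.93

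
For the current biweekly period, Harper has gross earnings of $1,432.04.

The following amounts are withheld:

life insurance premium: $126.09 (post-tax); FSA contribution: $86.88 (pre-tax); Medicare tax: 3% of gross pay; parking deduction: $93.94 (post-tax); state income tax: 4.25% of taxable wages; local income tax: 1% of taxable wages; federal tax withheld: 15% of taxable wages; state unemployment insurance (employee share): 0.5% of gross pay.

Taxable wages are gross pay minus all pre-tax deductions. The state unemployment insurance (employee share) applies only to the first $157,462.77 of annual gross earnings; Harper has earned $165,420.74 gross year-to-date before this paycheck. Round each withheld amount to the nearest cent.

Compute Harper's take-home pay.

$809.78

FSA contribution: $86.88
Taxable wages = $1,432.04 − $86.88 = $1,345.16
Local income tax: $1,345.16 × 0.01 = $13.45
State income tax: $1,345.16 × 0.0425 = $57.17
Federal tax withheld: $1,345.16 × 0.15 = $201.77
State unemployment insurance (employee share): annual cap $157,462.77 already reached (YTD $165,420.74), so $0.00
Medicare tax: $1,432.04 × 0.03 = $42.96
Parking deduction: $93.94
Life insurance premium: $126.09
Total deductions = $86.88 + $13.45 + $57.17 + $201.77 + $0.00 + $42.96 + $93.94 + $126.09 = $622.26
Net pay = $1,432.04 − $622.26 = $809.78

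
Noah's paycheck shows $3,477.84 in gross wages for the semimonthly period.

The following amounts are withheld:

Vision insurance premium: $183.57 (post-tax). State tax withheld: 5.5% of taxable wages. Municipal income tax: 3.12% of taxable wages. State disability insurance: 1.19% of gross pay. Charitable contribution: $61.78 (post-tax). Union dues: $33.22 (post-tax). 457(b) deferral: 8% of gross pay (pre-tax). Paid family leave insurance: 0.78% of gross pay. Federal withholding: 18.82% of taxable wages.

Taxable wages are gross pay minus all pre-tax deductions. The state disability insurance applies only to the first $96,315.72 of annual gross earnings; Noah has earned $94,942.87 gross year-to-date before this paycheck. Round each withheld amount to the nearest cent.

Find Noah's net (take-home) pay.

457(b) deferral: $3,477.84 × 0.08 = $278.23
Taxable wages = $3,477.84 − $278.23 = $3,199.61
State tax withheld: $3,199.61 × 0.055 = $175.98
Municipal income tax: $3,199.61 × 0.0312 = $99.83
Federal withholding: $3,199.61 × 0.1882 = $602.17
Paid family leave insurance: $3,477.84 × 0.0078 = $27.13
State disability insurance: only $96,315.72 − $94,942.87 = $1,372.85 of this check is subject → $1,372.85 × 0.0119 = $16.34
Charitable contribution: $61.78
Vision insurance premium: $183.57
Union dues: $33.22
Total deductions = $278.23 + $175.98 + $99.83 + $602.17 + $27.13 + $16.34 + $61.78 + $183.57 + $33.22 = $1,478.25
Net pay = $3,477.84 − $1,478.25 = $1,999.59

$1,999.59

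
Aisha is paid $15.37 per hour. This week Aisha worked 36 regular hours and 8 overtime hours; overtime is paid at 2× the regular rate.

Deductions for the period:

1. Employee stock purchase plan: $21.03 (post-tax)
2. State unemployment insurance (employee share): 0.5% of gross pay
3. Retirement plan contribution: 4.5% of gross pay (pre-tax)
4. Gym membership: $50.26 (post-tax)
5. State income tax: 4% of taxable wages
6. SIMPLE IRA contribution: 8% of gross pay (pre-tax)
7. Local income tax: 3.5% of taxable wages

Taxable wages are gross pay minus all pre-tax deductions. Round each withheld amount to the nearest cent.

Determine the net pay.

Regular pay: 36 × $15.37 = $553.32
Overtime pay: 8 × $15.37 × 2 = $245.92
Gross pay = $553.32 + $245.92 = $799.24
SIMPLE IRA contribution: $799.24 × 0.08 = $63.94
Retirement plan contribution: $799.24 × 0.045 = $35.97
Pre-tax total = $63.94 + $35.97 = $99.91
Taxable wages = $799.24 − $99.91 = $699.33
Local income tax: $699.33 × 0.035 = $24.48
State income tax: $699.33 × 0.04 = $27.97
State unemployment insurance (employee share): $799.24 × 0.005 = $4.00
Employee stock purchase plan: $21.03
Gym membership: $50.26
Total deductions = $63.94 + $35.97 + $24.48 + $27.97 + $4.00 + $21.03 + $50.26 = $227.65
Net pay = $799.24 − $227.65 = $571.59

$571.59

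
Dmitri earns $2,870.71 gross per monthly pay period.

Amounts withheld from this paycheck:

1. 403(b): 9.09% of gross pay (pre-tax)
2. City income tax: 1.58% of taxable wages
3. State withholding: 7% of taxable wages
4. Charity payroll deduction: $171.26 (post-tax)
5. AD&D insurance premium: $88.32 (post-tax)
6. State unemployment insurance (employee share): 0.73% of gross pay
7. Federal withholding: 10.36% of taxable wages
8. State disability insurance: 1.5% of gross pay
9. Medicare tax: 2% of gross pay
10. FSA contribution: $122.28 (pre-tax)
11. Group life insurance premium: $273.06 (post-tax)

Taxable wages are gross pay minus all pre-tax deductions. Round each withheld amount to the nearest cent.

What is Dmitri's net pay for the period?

FSA contribution: $122.28
403(b): $2,870.71 × 0.0909 = $260.95
Pre-tax total = $122.28 + $260.95 = $383.23
Taxable wages = $2,870.71 − $383.23 = $2,487.48
State withholding: $2,487.48 × 0.07 = $174.12
Federal withholding: $2,487.48 × 0.1036 = $257.70
City income tax: $2,487.48 × 0.0158 = $39.30
State unemployment insurance (employee share): $2,870.71 × 0.0073 = $20.96
Medicare tax: $2,870.71 × 0.02 = $57.41
State disability insurance: $2,870.71 × 0.015 = $43.06
AD&D insurance premium: $88.32
Group life insurance premium: $273.06
Charity payroll deduction: $171.26
Total deductions = $122.28 + $260.95 + $174.12 + $257.70 + $39.30 + $20.96 + $57.41 + $43.06 + $88.32 + $273.06 + $171.26 = $1,508.42
Net pay = $2,870.71 − $1,508.42 = $1,362.29

$1,362.29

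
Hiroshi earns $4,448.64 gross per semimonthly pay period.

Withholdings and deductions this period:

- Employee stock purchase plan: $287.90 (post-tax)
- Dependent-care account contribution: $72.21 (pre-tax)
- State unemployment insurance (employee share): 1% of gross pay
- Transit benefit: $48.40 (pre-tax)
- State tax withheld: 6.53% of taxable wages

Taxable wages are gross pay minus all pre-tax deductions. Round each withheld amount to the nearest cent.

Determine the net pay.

$3,713.02

Transit benefit: $48.40
Dependent-care account contribution: $72.21
Pre-tax total = $48.40 + $72.21 = $120.61
Taxable wages = $4,448.64 − $120.61 = $4,328.03
State tax withheld: $4,328.03 × 0.0653 = $282.62
State unemployment insurance (employee share): $4,448.64 × 0.01 = $44.49
Employee stock purchase plan: $287.90
Total deductions = $48.40 + $72.21 + $282.62 + $44.49 + $287.90 = $735.62
Net pay = $4,448.64 − $735.62 = $3,713.02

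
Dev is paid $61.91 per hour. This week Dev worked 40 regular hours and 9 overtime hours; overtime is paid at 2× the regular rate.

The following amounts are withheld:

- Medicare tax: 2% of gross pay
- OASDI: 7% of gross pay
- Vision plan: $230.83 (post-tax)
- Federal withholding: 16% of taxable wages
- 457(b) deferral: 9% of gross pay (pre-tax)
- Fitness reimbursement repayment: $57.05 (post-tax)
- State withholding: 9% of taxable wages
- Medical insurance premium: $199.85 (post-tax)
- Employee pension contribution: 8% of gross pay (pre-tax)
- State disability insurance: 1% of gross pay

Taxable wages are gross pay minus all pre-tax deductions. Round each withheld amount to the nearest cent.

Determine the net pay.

Regular pay: 40 × $61.91 = $2,476.40
Overtime pay: 9 × $61.91 × 2 = $1,114.38
Gross pay = $2,476.40 + $1,114.38 = $3,590.78
457(b) deferral: $3,590.78 × 0.09 = $323.17
Employee pension contribution: $3,590.78 × 0.08 = $287.26
Pre-tax total = $323.17 + $287.26 = $610.43
Taxable wages = $3,590.78 − $610.43 = $2,980.35
State withholding: $2,980.35 × 0.09 = $268.23
Federal withholding: $2,980.35 × 0.16 = $476.86
OASDI: $3,590.78 × 0.07 = $251.35
State disability insurance: $3,590.78 × 0.01 = $35.91
Medicare tax: $3,590.78 × 0.02 = $71.82
Vision plan: $230.83
Fitness reimbursement repayment: $57.05
Medical insurance premium: $199.85
Total deductions = $323.17 + $287.26 + $268.23 + $476.86 + $251.35 + $35.91 + $71.82 + $230.83 + $57.05 + $199.85 = $2,202.33
Net pay = $3,590.78 − $2,202.33 = $1,388.45

$1,388.45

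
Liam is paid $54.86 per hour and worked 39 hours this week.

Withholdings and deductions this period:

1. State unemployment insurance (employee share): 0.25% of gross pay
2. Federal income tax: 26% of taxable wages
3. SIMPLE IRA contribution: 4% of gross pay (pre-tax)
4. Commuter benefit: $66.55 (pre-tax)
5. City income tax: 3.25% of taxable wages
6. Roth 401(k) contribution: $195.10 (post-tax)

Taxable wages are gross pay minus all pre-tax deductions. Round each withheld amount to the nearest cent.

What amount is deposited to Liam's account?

Gross pay: 39 × $54.86 = $2,139.54
Commuter benefit: $66.55
SIMPLE IRA contribution: $2,139.54 × 0.04 = $85.58
Pre-tax total = $66.55 + $85.58 = $152.13
Taxable wages = $2,139.54 − $152.13 = $1,987.41
City income tax: $1,987.41 × 0.0325 = $64.59
Federal income tax: $1,987.41 × 0.26 = $516.73
State unemployment insurance (employee share): $2,139.54 × 0.0025 = $5.35
Roth 401(k) contribution: $195.10
Total deductions = $66.55 + $85.58 + $64.59 + $516.73 + $5.35 + $195.10 = $933.90
Net pay = $2,139.54 − $933.90 = $1,205.64

$1,205.64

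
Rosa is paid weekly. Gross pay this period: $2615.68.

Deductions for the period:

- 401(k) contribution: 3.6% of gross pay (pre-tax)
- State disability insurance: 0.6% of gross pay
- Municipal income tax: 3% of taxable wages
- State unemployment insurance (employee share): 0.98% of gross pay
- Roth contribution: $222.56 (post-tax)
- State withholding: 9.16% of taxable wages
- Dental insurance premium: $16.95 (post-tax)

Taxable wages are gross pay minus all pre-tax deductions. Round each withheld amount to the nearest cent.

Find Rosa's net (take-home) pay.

401(k) contribution: $2615.68 × 0.036 = $94.16
Taxable wages = $2615.68 − $94.16 = $2521.52
State withholding: $2521.52 × 0.0916 = $230.97
Municipal income tax: $2521.52 × 0.03 = $75.65
State unemployment insurance (employee share): $2615.68 × 0.0098 = $25.63
State disability insurance: $2615.68 × 0.006 = $15.69
Dental insurance premium: $16.95
Roth contribution: $222.56
Total deductions = $94.16 + $230.97 + $75.65 + $25.63 + $15.69 + $16.95 + $222.56 = $681.61
Net pay = $2615.68 − $681.61 = $1934.07

$1934.07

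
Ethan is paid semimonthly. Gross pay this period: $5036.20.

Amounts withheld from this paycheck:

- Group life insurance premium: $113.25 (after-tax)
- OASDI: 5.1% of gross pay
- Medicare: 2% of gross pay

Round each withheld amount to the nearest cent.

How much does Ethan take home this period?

OASDI: $5036.20 × 0.051 = $256.85
Medicare: $5036.20 × 0.02 = $100.72
Group life insurance premium: $113.25
Total deductions = $256.85 + $100.72 + $113.25 = $470.82
Net pay = $5036.20 − $470.82 = $4565.38

$4565.38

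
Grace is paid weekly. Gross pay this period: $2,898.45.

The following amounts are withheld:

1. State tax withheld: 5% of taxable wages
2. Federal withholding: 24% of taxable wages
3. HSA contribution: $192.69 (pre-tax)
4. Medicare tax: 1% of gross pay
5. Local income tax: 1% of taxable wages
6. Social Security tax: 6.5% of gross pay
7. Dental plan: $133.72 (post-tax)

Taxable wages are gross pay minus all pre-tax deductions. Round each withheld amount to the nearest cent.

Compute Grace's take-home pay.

HSA contribution: $192.69
Taxable wages = $2,898.45 − $192.69 = $2,705.76
Local income tax: $2,705.76 × 0.01 = $27.06
Federal withholding: $2,705.76 × 0.24 = $649.38
State tax withheld: $2,705.76 × 0.05 = $135.29
Social Security tax: $2,898.45 × 0.065 = $188.40
Medicare tax: $2,898.45 × 0.01 = $28.98
Dental plan: $133.72
Total deductions = $192.69 + $27.06 + $649.38 + $135.29 + $188.40 + $28.98 + $133.72 = $1,355.52
Net pay = $2,898.45 − $1,355.52 = $1,542.93

$1,542.93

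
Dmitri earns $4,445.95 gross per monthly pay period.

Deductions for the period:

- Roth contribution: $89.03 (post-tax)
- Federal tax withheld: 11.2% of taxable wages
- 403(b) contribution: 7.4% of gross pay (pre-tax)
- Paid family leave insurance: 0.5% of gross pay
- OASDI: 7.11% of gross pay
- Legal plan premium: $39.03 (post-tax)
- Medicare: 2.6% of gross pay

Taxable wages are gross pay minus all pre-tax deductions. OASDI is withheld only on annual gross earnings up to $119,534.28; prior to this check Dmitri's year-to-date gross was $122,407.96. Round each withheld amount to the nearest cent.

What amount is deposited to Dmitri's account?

$3,389.97

403(b) contribution: $4,445.95 × 0.074 = $329.00
Taxable wages = $4,445.95 − $329.00 = $4,116.95
Federal tax withheld: $4,116.95 × 0.112 = $461.10
Medicare: $4,445.95 × 0.026 = $115.59
Paid family leave insurance: $4,445.95 × 0.005 = $22.23
OASDI: annual cap $119,534.28 already reached (YTD $122,407.96), so $0.00
Legal plan premium: $39.03
Roth contribution: $89.03
Total deductions = $329.00 + $461.10 + $115.59 + $22.23 + $0.00 + $39.03 + $89.03 = $1,055.98
Net pay = $4,445.95 − $1,055.98 = $3,389.97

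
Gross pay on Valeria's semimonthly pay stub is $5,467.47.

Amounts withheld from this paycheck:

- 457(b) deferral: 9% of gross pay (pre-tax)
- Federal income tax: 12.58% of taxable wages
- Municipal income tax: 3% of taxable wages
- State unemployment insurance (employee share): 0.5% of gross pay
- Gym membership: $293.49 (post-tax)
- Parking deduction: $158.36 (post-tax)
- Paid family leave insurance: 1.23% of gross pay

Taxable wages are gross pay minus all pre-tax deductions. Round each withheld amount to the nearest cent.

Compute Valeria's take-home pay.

457(b) deferral: $5,467.47 × 0.09 = $492.07
Taxable wages = $5,467.47 − $492.07 = $4,975.40
Municipal income tax: $4,975.40 × 0.03 = $149.26
Federal income tax: $4,975.40 × 0.1258 = $625.91
Paid family leave insurance: $5,467.47 × 0.0123 = $67.25
State unemployment insurance (employee share): $5,467.47 × 0.005 = $27.34
Gym membership: $293.49
Parking deduction: $158.36
Total deductions = $492.07 + $149.26 + $625.91 + $67.25 + $27.34 + $293.49 + $158.36 = $1,813.68
Net pay = $5,467.47 − $1,813.68 = $3,653.79

$3,653.79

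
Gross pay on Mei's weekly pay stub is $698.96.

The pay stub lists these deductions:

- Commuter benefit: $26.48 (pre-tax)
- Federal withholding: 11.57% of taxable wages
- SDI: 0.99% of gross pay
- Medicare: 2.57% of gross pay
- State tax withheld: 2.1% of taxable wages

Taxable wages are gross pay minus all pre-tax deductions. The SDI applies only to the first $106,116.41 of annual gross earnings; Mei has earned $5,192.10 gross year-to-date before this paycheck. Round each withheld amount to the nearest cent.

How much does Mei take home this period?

Commuter benefit: $26.48
Taxable wages = $698.96 − $26.48 = $672.48
Federal withholding: $672.48 × 0.1157 = $77.81
State tax withheld: $672.48 × 0.021 = $14.12
SDI: cap not yet reached, full $698.96 is subject → $698.96 × 0.0099 = $6.92
Medicare: $698.96 × 0.0257 = $17.96
Total deductions = $26.48 + $77.81 + $14.12 + $6.92 + $17.96 = $143.29
Net pay = $698.96 − $143.29 = $555.67

$555.67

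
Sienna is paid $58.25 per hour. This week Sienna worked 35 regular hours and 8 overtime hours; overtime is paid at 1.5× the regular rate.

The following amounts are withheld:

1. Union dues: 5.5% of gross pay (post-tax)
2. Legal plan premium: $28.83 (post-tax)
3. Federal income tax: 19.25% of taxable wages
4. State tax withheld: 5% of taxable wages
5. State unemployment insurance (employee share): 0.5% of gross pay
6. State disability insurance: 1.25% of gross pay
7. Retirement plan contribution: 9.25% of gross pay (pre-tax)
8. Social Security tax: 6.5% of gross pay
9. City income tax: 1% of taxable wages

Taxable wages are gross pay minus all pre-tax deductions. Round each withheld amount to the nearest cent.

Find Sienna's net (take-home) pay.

Regular pay: 35 × $58.25 = $2,038.75
Overtime pay: 8 × $58.25 × 1.5 = $699.00
Gross pay = $2,038.75 + $699.00 = $2,737.75
Retirement plan contribution: $2,737.75 × 0.0925 = $253.24
Taxable wages = $2,737.75 − $253.24 = $2,484.51
State tax withheld: $2,484.51 × 0.05 = $124.23
Federal income tax: $2,484.51 × 0.1925 = $478.27
City income tax: $2,484.51 × 0.01 = $24.85
Social Security tax: $2,737.75 × 0.065 = $177.95
State disability insurance: $2,737.75 × 0.0125 = $34.22
State unemployment insurance (employee share): $2,737.75 × 0.005 = $13.69
Union dues: $2,737.75 × 0.055 = $150.58
Legal plan premium: $28.83
Total deductions = $253.24 + $124.23 + $478.27 + $24.85 + $177.95 + $34.22 + $13.69 + $150.58 + $28.83 = $1,285.86
Net pay = $2,737.75 − $1,285.86 = $1,451.89

$1,451.89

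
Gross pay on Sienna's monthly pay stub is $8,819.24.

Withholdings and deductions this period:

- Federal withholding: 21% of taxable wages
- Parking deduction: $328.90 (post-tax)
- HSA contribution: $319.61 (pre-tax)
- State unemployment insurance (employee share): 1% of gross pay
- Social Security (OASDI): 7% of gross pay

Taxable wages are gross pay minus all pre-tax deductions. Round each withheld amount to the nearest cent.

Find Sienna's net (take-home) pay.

$5,680.27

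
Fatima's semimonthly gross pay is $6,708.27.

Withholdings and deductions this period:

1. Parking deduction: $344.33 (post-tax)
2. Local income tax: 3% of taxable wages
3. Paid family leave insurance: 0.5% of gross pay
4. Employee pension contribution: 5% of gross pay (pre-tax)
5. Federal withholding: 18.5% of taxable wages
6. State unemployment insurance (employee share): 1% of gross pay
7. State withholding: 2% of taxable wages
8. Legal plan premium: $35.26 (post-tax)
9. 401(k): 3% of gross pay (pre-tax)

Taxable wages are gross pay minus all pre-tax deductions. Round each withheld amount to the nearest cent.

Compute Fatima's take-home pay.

$4,241.07

Employee pension contribution: $6,708.27 × 0.05 = $335.41
401(k): $6,708.27 × 0.03 = $201.25
Pre-tax total = $335.41 + $201.25 = $536.66
Taxable wages = $6,708.27 − $536.66 = $6,171.61
Federal withholding: $6,171.61 × 0.185 = $1,141.75
State withholding: $6,171.61 × 0.02 = $123.43
Local income tax: $6,171.61 × 0.03 = $185.15
Paid family leave insurance: $6,708.27 × 0.005 = $33.54
State unemployment insurance (employee share): $6,708.27 × 0.01 = $67.08
Legal plan premium: $35.26
Parking deduction: $344.33
Total deductions = $335.41 + $201.25 + $1,141.75 + $123.43 + $185.15 + $33.54 + $67.08 + $35.26 + $344.33 = $2,467.20
Net pay = $6,708.27 − $2,467.20 = $4,241.07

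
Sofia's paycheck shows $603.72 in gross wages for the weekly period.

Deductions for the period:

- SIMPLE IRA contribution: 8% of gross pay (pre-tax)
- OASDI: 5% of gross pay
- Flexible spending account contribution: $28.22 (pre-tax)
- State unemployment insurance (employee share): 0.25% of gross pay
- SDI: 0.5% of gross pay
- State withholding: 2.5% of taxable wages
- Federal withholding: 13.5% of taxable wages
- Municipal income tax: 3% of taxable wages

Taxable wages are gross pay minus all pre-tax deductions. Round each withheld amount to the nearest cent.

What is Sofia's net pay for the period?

$392.31

SIMPLE IRA contribution: $603.72 × 0.08 = $48.30
Flexible spending account contribution: $28.22
Pre-tax total = $48.30 + $28.22 = $76.52
Taxable wages = $603.72 − $76.52 = $527.20
Federal withholding: $527.20 × 0.135 = $71.17
Municipal income tax: $527.20 × 0.03 = $15.82
State withholding: $527.20 × 0.025 = $13.18
SDI: $603.72 × 0.005 = $3.02
State unemployment insurance (employee share): $603.72 × 0.0025 = $1.51
OASDI: $603.72 × 0.05 = $30.19
Total deductions = $48.30 + $28.22 + $71.17 + $15.82 + $13.18 + $3.02 + $1.51 + $30.19 = $211.41
Net pay = $603.72 − $211.41 = $392.31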